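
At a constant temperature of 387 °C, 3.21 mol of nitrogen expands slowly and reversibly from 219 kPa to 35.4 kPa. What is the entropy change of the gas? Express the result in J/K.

For an isothermal ideal gas ΔS_gas = nR ln(P₁/P₂) = 3.21 × 8.314 × ln(219/35.4) = 48.6 J/K.

ΔS_gas = 48.6 J/K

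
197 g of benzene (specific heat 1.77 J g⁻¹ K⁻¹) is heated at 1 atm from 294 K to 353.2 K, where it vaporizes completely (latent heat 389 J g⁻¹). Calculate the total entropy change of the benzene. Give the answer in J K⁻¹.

ΔS = 281 J/K

Warming step: ΔS₁ = m c ln(T_tr/T_i) = 197 × 1.77 × ln(353.2/294) = 63.97 J/K.
Phase change: ΔS₂ = +mL/T_tr = 197 × 389 / 353.2 = 217 J/K.
ΔS_total = (63.97) + (217) = 281 J/K.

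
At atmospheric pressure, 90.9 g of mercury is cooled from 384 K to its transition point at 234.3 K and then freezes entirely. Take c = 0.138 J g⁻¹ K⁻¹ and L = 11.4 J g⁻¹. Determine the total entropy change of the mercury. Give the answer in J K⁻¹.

Cooling step: ΔS₁ = m c ln(T_tr/T_i) = 90.9 × 0.138 × ln(234.3/384) = -6.197 J/K.
Phase change: ΔS₂ = −mL/T_tr = −90.9 × 11.4 / 234.3 = -4.423 J/K.
ΔS_total = (-6.197) + (-4.423) = -10.6 J/K.

ΔS = -10.6 J/K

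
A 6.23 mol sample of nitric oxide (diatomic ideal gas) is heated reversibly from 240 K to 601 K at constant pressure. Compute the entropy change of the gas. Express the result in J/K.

ΔS = 166 J/K

At constant pressure, ΔS = nC_p ln(T₂/T₁) with C_p = 7R/2 = 29.1 J mol⁻¹ K⁻¹.
ΔS = 6.23 × 29.1 × ln(601/240) = 166 J/K.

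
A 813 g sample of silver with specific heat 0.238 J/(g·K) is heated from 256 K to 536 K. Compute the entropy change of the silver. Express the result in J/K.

ΔS = 143 J/K

ΔS = ∫dQ_rev/T = m c ln(T₂/T₁) = 813 × 0.238 × ln(536/256) = 143 J/K.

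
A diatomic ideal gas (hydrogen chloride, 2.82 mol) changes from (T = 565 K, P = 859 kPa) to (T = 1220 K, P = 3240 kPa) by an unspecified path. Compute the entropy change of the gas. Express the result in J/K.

ΔS = nC_p ln(T₂/T₁) − nR ln(P₂/P₁), with C_p = 7R/2 = 29.1 J mol⁻¹ K⁻¹ for a diatomic ideal gas.
ΔS = 2.82 × [29.1 × ln(1220/565) − 8.314 × ln(3240/859)] = 32 J/K.

ΔS = 32 J/K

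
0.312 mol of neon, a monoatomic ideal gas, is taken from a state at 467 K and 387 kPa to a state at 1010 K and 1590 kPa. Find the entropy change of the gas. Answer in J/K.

ΔS = 1.34 J/K

ΔS = nC_p ln(T₂/T₁) − nR ln(P₂/P₁), with C_p = 5R/2 = 20.79 J mol⁻¹ K⁻¹ for a monoatomic ideal gas.
ΔS = 0.312 × [20.79 × ln(1010/467) − 8.314 × ln(1590/387)] = 1.34 J/K.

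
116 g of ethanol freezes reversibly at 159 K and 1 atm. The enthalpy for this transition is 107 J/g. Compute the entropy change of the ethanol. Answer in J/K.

Heat released by the substance: Q = −mL = −116 × 107 = −12412 J.
At constant T, ΔS = Q_rev/T = −12412 / 159 = -78.1 J/K.

ΔS = -78.1 J/K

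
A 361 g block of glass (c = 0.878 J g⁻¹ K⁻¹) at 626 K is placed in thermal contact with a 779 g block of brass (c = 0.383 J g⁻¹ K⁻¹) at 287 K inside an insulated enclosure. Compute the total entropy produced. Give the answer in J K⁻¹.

Energy balance: T_f = (m₁c₁T₁ + m₂c₂T₂)/(m₁c₁ + m₂c₂) = 461.62 K.
ΔS₁ = m₁c₁ ln(T_f/T₁) = 316.958 × ln(461.62/626) = -96.55 J/K.
ΔS₂ = m₂c₂ ln(T_f/T₂) = 298.357 × ln(461.62/287) = 141.8 J/K.
ΔS_total = -96.55 + 141.8 = 45.3 J/K.

ΔS_total = 45.3 J/K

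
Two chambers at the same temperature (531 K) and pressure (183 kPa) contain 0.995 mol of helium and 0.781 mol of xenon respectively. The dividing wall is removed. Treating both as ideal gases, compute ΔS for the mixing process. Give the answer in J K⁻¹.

Mole fractions: x_A = 0.995/1.78 = 0.56, x_B = 0.44.
ΔS_mix = −R(n_A ln x_A + n_B ln x_B) = −8.314 × (0.995 ln 0.56 + 0.781 ln 0.44) = 10.1 J/K.

ΔS_mix = 10.1 J/K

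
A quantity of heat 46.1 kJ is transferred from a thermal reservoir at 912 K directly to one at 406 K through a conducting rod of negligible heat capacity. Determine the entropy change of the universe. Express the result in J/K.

ΔS_total = 63 J/K

ΔS_hot = −Q/T_H = −46100/912 = -50.55 J/K and ΔS_cold = +Q/T_C = 46100/406 = 113.5 J/K.
ΔS_total = -50.55 + 113.5 = 63 J/K, positive as the second law requires.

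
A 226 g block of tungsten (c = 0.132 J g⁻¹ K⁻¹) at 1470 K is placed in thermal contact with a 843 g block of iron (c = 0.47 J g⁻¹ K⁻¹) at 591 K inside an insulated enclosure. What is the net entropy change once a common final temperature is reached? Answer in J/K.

Energy balance: T_f = (m₁c₁T₁ + m₂c₂T₂)/(m₁c₁ + m₂c₂) = 652.55 K.
ΔS₁ = m₁c₁ ln(T_f/T₁) = 29.832 × ln(652.55/1470) = -24.23 J/K.
ΔS₂ = m₂c₂ ln(T_f/T₂) = 396.21 × ln(652.55/591) = 39.25 J/K.
ΔS_total = -24.23 + 39.25 = 15 J/K.

ΔS_total = 15 J/K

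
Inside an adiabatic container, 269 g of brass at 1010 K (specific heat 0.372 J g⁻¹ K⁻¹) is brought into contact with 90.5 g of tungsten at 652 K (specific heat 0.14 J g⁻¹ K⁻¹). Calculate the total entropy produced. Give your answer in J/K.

ΔS_total = 0.962 J/K

Energy balance: T_f = (m₁c₁T₁ + m₂c₂T₂)/(m₁c₁ + m₂c₂) = 969.77 K.
ΔS₁ = m₁c₁ ln(T_f/T₁) = 100.068 × ln(969.77/1010) = -4.068 J/K.
ΔS₂ = m₂c₂ ln(T_f/T₂) = 12.67 × ln(969.77/652) = 5.03 J/K.
ΔS_total = -4.068 + 5.03 = 0.962 J/K.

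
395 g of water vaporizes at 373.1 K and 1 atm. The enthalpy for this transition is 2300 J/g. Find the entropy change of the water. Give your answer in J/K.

ΔS = 2440 J/K

Heat absorbed by the substance: Q = mL = 395 × 2300 = 908500 J.
At constant T, ΔS = Q_rev/T = 908500 / 373.1 = 2440 J/K.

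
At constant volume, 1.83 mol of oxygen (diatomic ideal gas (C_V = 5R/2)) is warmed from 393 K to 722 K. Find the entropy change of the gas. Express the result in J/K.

ΔS = 23.1 J/K

At constant volume, ΔS = nC_V ln(T₂/T₁) with C_V = 5R/2 = 20.79 J mol⁻¹ K⁻¹.
ΔS = 1.83 × 20.79 × ln(722/393) = 23.1 J/K.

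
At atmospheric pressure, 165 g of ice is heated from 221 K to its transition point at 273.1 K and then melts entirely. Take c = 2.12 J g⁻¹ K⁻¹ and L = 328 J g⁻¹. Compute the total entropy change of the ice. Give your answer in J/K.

ΔS = 272 J/K

Warming step: ΔS₁ = m c ln(T_tr/T_i) = 165 × 2.12 × ln(273.1/221) = 74.04 J/K.
Phase change: ΔS₂ = +mL/T_tr = 165 × 328 / 273.1 = 198.2 J/K.
ΔS_total = (74.04) + (198.2) = 272 J/K.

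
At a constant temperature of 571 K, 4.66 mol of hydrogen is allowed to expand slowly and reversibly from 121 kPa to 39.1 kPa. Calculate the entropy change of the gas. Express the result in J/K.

ΔS_gas = 43.8 J/K

For an isothermal ideal gas ΔS_gas = nR ln(P₁/P₂) = 4.66 × 8.314 × ln(121/39.1) = 43.8 J/K.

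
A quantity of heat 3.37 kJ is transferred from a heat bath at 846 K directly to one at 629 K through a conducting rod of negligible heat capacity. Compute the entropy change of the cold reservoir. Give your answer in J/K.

The cold reservoir gains heat Q, so ΔS_cold = +Q/T_C = 3370/629 = 5.36 J/K.

ΔS_cold = 5.36 J/K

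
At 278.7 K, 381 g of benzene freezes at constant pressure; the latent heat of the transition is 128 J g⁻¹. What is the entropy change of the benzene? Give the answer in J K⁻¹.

Heat released by the substance: Q = −mL = −381 × 128 = −48768 J.
At constant T, ΔS = Q_rev/T = −48768 / 278.7 = -175 J/K.

ΔS = -175 J/K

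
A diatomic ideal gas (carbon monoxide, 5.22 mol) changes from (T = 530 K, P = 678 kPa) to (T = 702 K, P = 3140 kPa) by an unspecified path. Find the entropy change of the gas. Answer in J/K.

ΔS = nC_p ln(T₂/T₁) − nR ln(P₂/P₁), with C_p = 7R/2 = 29.1 J mol⁻¹ K⁻¹ for a diatomic ideal gas.
ΔS = 5.22 × [29.1 × ln(702/530) − 8.314 × ln(3140/678)] = -23.8 J/K.

ΔS = -23.8 J/K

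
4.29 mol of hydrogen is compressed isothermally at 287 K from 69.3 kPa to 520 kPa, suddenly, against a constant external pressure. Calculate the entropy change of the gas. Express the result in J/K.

ΔS_gas = -71.9 J/K

Entropy is a state function, so ΔS_gas depends only on the end states.
For an isothermal ideal gas ΔS_gas = nR ln(P₁/P₂) = 4.29 × 8.314 × ln(69.3/520) = -71.9 J/K.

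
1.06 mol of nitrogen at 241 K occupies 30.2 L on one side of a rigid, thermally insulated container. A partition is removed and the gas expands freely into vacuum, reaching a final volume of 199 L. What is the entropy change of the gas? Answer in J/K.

For an ideal gas in free expansion Q = 0 and W = 0, so T is unchanged.
Entropy is a state function; using a reversible isothermal path, ΔS_gas = nR ln(V₂/V₁) = 1.06 × 8.314 × ln(199/30.2) = 16.6 J/K.

ΔS_gas = 16.6 J/K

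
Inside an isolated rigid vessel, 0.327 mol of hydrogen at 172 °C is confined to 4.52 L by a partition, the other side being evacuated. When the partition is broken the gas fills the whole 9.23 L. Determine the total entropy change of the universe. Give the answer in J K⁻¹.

ΔS_universe = 1.94 J/K

For an ideal gas in free expansion Q = 0 and W = 0, so T is unchanged.
Entropy is a state function; using a reversible isothermal path, ΔS_gas = nR ln(V₂/V₁) = 0.327 × 8.314 × ln(9.23/4.52) = 1.94 J/K.
The insulated surroundings exchange no heat, so ΔS_surr = 0 and ΔS_universe = ΔS_gas.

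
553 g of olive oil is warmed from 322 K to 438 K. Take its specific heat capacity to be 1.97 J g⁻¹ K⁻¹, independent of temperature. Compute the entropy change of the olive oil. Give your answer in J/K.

ΔS = 335 J/K

ΔS = ∫dQ_rev/T = m c ln(T₂/T₁) = 553 × 1.97 × ln(438/322) = 335 J/K.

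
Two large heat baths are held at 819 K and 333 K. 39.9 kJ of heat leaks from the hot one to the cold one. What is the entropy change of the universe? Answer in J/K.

ΔS_total = 71.1 J/K

ΔS_hot = −Q/T_H = −39900/819 = -48.72 J/K and ΔS_cold = +Q/T_C = 39900/333 = 119.8 J/K.
ΔS_total = -48.72 + 119.8 = 71.1 J/K, positive as the second law requires.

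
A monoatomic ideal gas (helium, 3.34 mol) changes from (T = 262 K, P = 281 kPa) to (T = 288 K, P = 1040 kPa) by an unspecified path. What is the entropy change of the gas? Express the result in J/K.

ΔS = -29.8 J/K

ΔS = nC_p ln(T₂/T₁) − nR ln(P₂/P₁), with C_p = 5R/2 = 20.79 J mol⁻¹ K⁻¹ for a monoatomic ideal gas.
ΔS = 3.34 × [20.79 × ln(288/262) − 8.314 × ln(1040/281)] = -29.8 J/K.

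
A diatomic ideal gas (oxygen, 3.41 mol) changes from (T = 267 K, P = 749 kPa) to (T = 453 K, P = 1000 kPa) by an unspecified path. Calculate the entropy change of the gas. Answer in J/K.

ΔS = 44.3 J/K

ΔS = nC_p ln(T₂/T₁) − nR ln(P₂/P₁), with C_p = 7R/2 = 29.1 J mol⁻¹ K⁻¹ for a diatomic ideal gas.
ΔS = 3.41 × [29.1 × ln(453/267) − 8.314 × ln(1000/749)] = 44.3 J/K.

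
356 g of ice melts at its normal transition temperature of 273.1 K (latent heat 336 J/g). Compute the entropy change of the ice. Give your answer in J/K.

Heat absorbed by the substance: Q = mL = 356 × 336 = 119616 J.
At constant T, ΔS = Q_rev/T = 119616 / 273.1 = 438 J/K.

ΔS = 438 J/K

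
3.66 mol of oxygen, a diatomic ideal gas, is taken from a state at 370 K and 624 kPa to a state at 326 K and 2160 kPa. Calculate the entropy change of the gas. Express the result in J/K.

ΔS = nC_p ln(T₂/T₁) − nR ln(P₂/P₁), with C_p = 7R/2 = 29.1 J mol⁻¹ K⁻¹ for a diatomic ideal gas.
ΔS = 3.66 × [29.1 × ln(326/370) − 8.314 × ln(2160/624)] = -51.3 J/K.

ΔS = -51.3 J/K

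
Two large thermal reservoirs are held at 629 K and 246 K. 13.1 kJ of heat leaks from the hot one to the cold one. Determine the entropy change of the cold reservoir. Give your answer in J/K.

ΔS_cold = 53.3 J/K

The cold reservoir gains heat Q, so ΔS_cold = +Q/T_C = 13100/246 = 53.3 J/K.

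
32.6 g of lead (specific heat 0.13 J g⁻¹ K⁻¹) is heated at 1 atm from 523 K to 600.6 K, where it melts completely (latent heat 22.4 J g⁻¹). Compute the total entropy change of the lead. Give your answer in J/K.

Warming step: ΔS₁ = m c ln(T_tr/T_i) = 32.6 × 0.13 × ln(600.6/523) = 0.5863 J/K.
Phase change: ΔS₂ = +mL/T_tr = 32.6 × 22.4 / 600.6 = 1.216 J/K.
ΔS_total = (0.5863) + (1.216) = 1.8 J/K.

ΔS = 1.8 J/K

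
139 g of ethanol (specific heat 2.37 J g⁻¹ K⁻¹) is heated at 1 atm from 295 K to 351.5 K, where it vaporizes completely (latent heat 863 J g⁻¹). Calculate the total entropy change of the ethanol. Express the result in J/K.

ΔS = 399 J/K

Warming step: ΔS₁ = m c ln(T_tr/T_i) = 139 × 2.37 × ln(351.5/295) = 57.73 J/K.
Phase change: ΔS₂ = +mL/T_tr = 139 × 863 / 351.5 = 341.3 J/K.
ΔS_total = (57.73) + (341.3) = 399 J/K.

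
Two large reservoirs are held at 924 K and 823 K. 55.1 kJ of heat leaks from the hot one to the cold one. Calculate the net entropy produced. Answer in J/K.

ΔS_total = 7.32 J/K

ΔS_hot = −Q/T_H = −55100/924 = -59.63 J/K and ΔS_cold = +Q/T_C = 55100/823 = 66.95 J/K.
ΔS_total = -59.63 + 66.95 = 7.32 J/K, positive as the second law requires.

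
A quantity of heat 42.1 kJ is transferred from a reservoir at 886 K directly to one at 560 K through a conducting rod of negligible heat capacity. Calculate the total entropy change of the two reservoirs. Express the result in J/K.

ΔS_total = 27.7 J/K

ΔS_hot = −Q/T_H = −42100/886 = -47.52 J/K and ΔS_cold = +Q/T_C = 42100/560 = 75.18 J/K.
ΔS_total = -47.52 + 75.18 = 27.7 J/K, positive as the second law requires.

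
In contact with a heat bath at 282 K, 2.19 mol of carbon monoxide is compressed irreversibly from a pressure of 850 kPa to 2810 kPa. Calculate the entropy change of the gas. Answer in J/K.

ΔS_gas = -21.8 J/K

Entropy is a state function, so ΔS_gas depends only on the end states.
For an isothermal ideal gas ΔS_gas = nR ln(P₁/P₂) = 2.19 × 8.314 × ln(850/2810) = -21.8 J/K.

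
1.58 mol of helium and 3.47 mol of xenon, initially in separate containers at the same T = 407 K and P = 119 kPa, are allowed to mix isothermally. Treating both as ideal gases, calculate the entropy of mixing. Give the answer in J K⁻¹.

Mole fractions: x_A = 1.58/5.05 = 0.313, x_B = 0.687.
ΔS_mix = −R(n_A ln x_A + n_B ln x_B) = −8.314 × (1.58 ln 0.313 + 3.47 ln 0.687) = 26.1 J/K.

ΔS_mix = 26.1 J/K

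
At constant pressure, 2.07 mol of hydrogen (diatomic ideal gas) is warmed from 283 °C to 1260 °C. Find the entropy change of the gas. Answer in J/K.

ΔS = 61.1 J/K

In kelvin: T₁ = 556.15 K, T₂ = 1533.15 K. At constant pressure, ΔS = nC_p ln(T₂/T₁) with C_p = 7R/2 = 29.1 J mol⁻¹ K⁻¹.
ΔS = 2.07 × 29.1 × ln(1533.15/556.15) = 61.1 J/K.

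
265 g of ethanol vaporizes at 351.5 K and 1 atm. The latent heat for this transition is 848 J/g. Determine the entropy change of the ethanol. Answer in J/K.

Heat absorbed by the substance: Q = mL = 265 × 848 = 224720 J.
At constant T, ΔS = Q_rev/T = 224720 / 351.5 = 639 J/K.

ΔS = 639 J/K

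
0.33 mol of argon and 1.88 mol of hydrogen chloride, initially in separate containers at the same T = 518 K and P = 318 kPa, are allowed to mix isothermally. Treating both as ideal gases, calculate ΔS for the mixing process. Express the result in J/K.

Mole fractions: x_A = 0.33/2.21 = 0.149, x_B = 0.851.
ΔS_mix = −R(n_A ln x_A + n_B ln x_B) = −8.314 × (0.33 ln 0.149 + 1.88 ln 0.851) = 7.75 J/K.

ΔS_mix = 7.75 J/K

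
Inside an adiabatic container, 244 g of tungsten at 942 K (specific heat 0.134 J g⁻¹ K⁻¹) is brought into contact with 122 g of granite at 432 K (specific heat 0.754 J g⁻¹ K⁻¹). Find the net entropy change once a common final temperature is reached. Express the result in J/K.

Energy balance: T_f = (m₁c₁T₁ + m₂c₂T₂)/(m₁c₁ + m₂c₂) = 565.74 K.
ΔS₁ = m₁c₁ ln(T_f/T₁) = 32.696 × ln(565.74/942) = -16.67 J/K.
ΔS₂ = m₂c₂ ln(T_f/T₂) = 91.988 × ln(565.74/432) = 24.81 J/K.
ΔS_total = -16.67 + 24.81 = 8.14 J/K.

ΔS_total = 8.14 J/K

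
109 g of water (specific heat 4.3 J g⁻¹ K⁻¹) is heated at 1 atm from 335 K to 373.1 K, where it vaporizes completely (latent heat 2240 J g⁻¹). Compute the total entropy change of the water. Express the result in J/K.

ΔS = 705 J/K

Warming step: ΔS₁ = m c ln(T_tr/T_i) = 109 × 4.3 × ln(373.1/335) = 50.49 J/K.
Phase change: ΔS₂ = +mL/T_tr = 109 × 2240 / 373.1 = 654.4 J/K.
ΔS_total = (50.49) + (654.4) = 705 J/K.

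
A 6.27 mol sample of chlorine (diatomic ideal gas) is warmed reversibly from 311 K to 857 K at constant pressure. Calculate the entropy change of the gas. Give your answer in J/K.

ΔS = 185 J/K

At constant pressure, ΔS = nC_p ln(T₂/T₁) with C_p = 7R/2 = 29.1 J mol⁻¹ K⁻¹.
ΔS = 6.27 × 29.1 × ln(857/311) = 185 J/K.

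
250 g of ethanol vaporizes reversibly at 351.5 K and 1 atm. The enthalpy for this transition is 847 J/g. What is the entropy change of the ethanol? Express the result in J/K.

Heat absorbed by the substance: Q = mL = 250 × 847 = 211750 J.
At constant T, ΔS = Q_rev/T = 211750 / 351.5 = 602 J/K.

ΔS = 602 J/K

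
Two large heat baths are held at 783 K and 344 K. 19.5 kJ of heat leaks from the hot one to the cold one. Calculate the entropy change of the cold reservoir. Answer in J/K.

The cold reservoir gains heat Q, so ΔS_cold = +Q/T_C = 19500/344 = 56.7 J/K.

ΔS_cold = 56.7 J/K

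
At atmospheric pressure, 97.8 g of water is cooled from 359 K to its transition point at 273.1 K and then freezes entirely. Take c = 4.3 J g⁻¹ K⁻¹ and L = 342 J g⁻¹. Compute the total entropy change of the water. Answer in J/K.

Cooling step: ΔS₁ = m c ln(T_tr/T_i) = 97.8 × 4.3 × ln(273.1/359) = -115.01 J/K.
Phase change: ΔS₂ = −mL/T_tr = −97.8 × 342 / 273.1 = -122.47 J/K.
ΔS_total = (-115.01) + (-122.47) = -237 J/K.

ΔS = -237 J/K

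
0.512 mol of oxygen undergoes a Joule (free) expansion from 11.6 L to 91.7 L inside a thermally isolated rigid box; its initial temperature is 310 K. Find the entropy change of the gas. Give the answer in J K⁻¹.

ΔS_gas = 8.8 J/K

No heat is exchanged and no work is done, so the ideal-gas temperature stays constant.
Entropy is a state function; using a reversible isothermal path, ΔS_gas = nR ln(V₂/V₁) = 0.512 × 8.314 × ln(91.7/11.6) = 8.8 J/K.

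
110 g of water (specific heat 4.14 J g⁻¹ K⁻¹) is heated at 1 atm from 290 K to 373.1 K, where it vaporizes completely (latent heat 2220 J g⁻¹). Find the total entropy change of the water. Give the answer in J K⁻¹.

Warming step: ΔS₁ = m c ln(T_tr/T_i) = 110 × 4.14 × ln(373.1/290) = 114.7 J/K.
Phase change: ΔS₂ = +mL/T_tr = 110 × 2220 / 373.1 = 654.5 J/K.
ΔS_total = (114.7) + (654.5) = 769 J/K.

ΔS = 769 J/K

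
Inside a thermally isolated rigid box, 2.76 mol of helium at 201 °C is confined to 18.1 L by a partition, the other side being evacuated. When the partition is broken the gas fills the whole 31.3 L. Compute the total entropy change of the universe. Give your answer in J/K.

For an ideal gas in free expansion Q = 0 and W = 0, so T is unchanged.
Entropy is a state function; using a reversible isothermal path, ΔS_gas = nR ln(V₂/V₁) = 2.76 × 8.314 × ln(31.3/18.1) = 12.6 J/K.
The insulated surroundings exchange no heat, so ΔS_surr = 0 and ΔS_universe = ΔS_gas.

ΔS_universe = 12.6 J/K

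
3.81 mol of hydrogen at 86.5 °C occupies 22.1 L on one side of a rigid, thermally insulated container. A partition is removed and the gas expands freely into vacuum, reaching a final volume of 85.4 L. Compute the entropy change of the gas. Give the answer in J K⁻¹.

ΔS_gas = 42.8 J/K

For an ideal gas in free expansion Q = 0 and W = 0, so T is unchanged.
Entropy is a state function; using a reversible isothermal path, ΔS_gas = nR ln(V₂/V₁) = 3.81 × 8.314 × ln(85.4/22.1) = 42.8 J/K.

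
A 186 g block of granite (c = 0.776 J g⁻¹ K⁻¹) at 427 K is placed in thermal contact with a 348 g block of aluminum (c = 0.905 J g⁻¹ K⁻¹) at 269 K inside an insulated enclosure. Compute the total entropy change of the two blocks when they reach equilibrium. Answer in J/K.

ΔS_total = 11.1 J/K

Energy balance: T_f = (m₁c₁T₁ + m₂c₂T₂)/(m₁c₁ + m₂c₂) = 318.65 K.
ΔS₁ = m₁c₁ ln(T_f/T₁) = 144.336 × ln(318.65/427) = -42.24 J/K.
ΔS₂ = m₂c₂ ln(T_f/T₂) = 314.94 × ln(318.65/269) = 53.35 J/K.
ΔS_total = -42.24 + 53.35 = 11.1 J/K.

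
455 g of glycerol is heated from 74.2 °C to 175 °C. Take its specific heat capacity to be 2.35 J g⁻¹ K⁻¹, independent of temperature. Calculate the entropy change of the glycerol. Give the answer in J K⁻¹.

ΔS = 272 J/K

In kelvin: T₁ = 347.35 K, T₂ = 448.15 K. ΔS = ∫dQ_rev/T = m c ln(T₂/T₁) = 455 × 2.35 × ln(448.15/347.35) = 272 J/K.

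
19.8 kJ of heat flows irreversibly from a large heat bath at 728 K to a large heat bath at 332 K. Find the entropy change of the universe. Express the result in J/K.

ΔS_total = 32.4 J/K

ΔS_hot = −Q/T_H = −19800/728 = -27.2 J/K and ΔS_cold = +Q/T_C = 19800/332 = 59.64 J/K.
ΔS_total = -27.2 + 59.64 = 32.4 J/K, positive as the second law requires.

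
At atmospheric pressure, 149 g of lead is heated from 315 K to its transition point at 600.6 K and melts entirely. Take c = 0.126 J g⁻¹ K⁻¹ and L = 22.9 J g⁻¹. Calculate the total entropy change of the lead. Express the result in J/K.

Warming step: ΔS₁ = m c ln(T_tr/T_i) = 149 × 0.126 × ln(600.6/315) = 12.12 J/K.
Phase change: ΔS₂ = +mL/T_tr = 149 × 22.9 / 600.6 = 5.681 J/K.
ΔS_total = (12.12) + (5.681) = 17.8 J/K.

ΔS = 17.8 J/K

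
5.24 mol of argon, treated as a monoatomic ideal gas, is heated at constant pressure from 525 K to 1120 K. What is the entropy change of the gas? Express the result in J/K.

ΔS = 82.5 J/K

At constant pressure, ΔS = nC_p ln(T₂/T₁) with C_p = 5R/2 = 20.79 J mol⁻¹ K⁻¹.
ΔS = 5.24 × 20.79 × ln(1120/525) = 82.5 J/K.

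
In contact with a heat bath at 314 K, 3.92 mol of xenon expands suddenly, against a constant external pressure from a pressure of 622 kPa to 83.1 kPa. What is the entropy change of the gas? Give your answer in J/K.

ΔS_gas = 65.6 J/K

Entropy is a state function, so ΔS_gas depends only on the end states.
For an isothermal ideal gas ΔS_gas = nR ln(P₁/P₂) = 3.92 × 8.314 × ln(622/83.1) = 65.6 J/K.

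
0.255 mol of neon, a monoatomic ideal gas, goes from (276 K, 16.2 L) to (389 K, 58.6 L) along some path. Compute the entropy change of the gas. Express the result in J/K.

Entropy is a state function: ΔS = nC_V ln(T₂/T₁) + nR ln(V₂/V₁), with C_V = 3R/2 = 12.47 J mol⁻¹ K⁻¹ for a monoatomic ideal gas.
ΔS = 0.255 × [12.47 × ln(389/276) + 8.314 × ln(58.6/16.2)] = 3.82 J/K.

ΔS = 3.82 J/K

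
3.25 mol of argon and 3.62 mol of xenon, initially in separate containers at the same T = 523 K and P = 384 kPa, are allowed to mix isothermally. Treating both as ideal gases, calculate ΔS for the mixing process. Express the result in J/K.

ΔS_mix = 39.5 J/K

Mole fractions: x_A = 3.25/6.87 = 0.473, x_B = 0.527.
ΔS_mix = −R(n_A ln x_A + n_B ln x_B) = −8.314 × (3.25 ln 0.473 + 3.62 ln 0.527) = 39.5 J/K.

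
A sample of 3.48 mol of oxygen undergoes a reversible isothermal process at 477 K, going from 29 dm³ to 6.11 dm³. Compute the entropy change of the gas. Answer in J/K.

ΔS_gas = -45.1 J/K

For an isothermal ideal gas ΔS_gas = nR ln(V₂/V₁) = 3.48 × 8.314 × ln(6.11/29) = -45.1 J/K.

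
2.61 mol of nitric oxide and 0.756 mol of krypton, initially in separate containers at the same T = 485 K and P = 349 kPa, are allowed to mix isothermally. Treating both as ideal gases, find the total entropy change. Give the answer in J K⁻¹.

Mole fractions: x_A = 2.61/3.37 = 0.775, x_B = 0.225.
ΔS_mix = −R(n_A ln x_A + n_B ln x_B) = −8.314 × (2.61 ln 0.775 + 0.756 ln 0.225) = 14.9 J/K.

ΔS_mix = 14.9 J/K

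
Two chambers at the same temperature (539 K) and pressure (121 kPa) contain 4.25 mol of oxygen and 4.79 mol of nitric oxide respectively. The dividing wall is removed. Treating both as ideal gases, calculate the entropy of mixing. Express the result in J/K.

Mole fractions: x_A = 4.25/9.04 = 0.47, x_B = 0.53.
ΔS_mix = −R(n_A ln x_A + n_B ln x_B) = −8.314 × (4.25 ln 0.47 + 4.79 ln 0.53) = 52 J/K.

ΔS_mix = 52 J/K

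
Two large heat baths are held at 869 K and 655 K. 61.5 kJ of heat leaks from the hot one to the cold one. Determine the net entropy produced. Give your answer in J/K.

ΔS_total = 23.1 J/K

ΔS_hot = −Q/T_H = −61500/869 = -70.77 J/K and ΔS_cold = +Q/T_C = 61500/655 = 93.89 J/K.
ΔS_total = -70.77 + 93.89 = 23.1 J/K, positive as the second law requires.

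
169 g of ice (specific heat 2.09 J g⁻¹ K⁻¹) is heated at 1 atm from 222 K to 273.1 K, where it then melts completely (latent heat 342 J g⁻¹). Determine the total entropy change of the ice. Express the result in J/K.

Warming step: ΔS₁ = m c ln(T_tr/T_i) = 169 × 2.09 × ln(273.1/222) = 73.17 J/K.
Phase change: ΔS₂ = +mL/T_tr = 169 × 342 / 273.1 = 211.6 J/K.
ΔS_total = (73.17) + (211.6) = 285 J/K.

ΔS = 285 J/K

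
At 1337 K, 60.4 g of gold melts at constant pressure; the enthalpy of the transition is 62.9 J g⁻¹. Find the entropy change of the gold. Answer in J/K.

Heat absorbed by the substance: Q = mL = 60.4 × 62.9 = 3799.16 J.
At constant T, ΔS = Q_rev/T = 3799.16 / 1337 = 2.84 J/K.

ΔS = 2.84 J/K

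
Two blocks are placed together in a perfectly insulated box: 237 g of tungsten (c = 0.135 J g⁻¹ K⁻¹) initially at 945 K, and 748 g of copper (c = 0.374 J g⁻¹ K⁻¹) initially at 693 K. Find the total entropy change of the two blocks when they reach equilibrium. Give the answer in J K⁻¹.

ΔS_total = 1.5 J/K

Energy balance: T_f = (m₁c₁T₁ + m₂c₂T₂)/(m₁c₁ + m₂c₂) = 718.86 K.
ΔS₁ = m₁c₁ ln(T_f/T₁) = 31.995 × ln(718.86/945) = -8.751 J/K.
ΔS₂ = m₂c₂ ln(T_f/T₂) = 279.752 × ln(718.86/693) = 10.25 J/K.
ΔS_total = -8.751 + 10.25 = 1.5 J/K.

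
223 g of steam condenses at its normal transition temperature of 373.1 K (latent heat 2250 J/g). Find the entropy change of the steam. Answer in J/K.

ΔS = -1340 J/K

Heat released by the substance: Q = −mL = −223 × 2250 = −501750 J.
At constant T, ΔS = Q_rev/T = −501750 / 373.1 = -1340 J/K.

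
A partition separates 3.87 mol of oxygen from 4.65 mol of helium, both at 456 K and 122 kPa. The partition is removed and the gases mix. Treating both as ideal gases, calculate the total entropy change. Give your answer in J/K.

Mole fractions: x_A = 3.87/8.52 = 0.454, x_B = 0.546.
ΔS_mix = −R(n_A ln x_A + n_B ln x_B) = −8.314 × (3.87 ln 0.454 + 4.65 ln 0.546) = 48.8 J/K.

ΔS_mix = 48.8 J/K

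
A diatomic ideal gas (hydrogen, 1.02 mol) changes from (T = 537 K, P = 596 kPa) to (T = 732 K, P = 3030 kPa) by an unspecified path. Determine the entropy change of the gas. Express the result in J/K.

ΔS = -4.59 J/K

ΔS = nC_p ln(T₂/T₁) − nR ln(P₂/P₁), with C_p = 7R/2 = 29.1 J mol⁻¹ K⁻¹ for a diatomic ideal gas.
ΔS = 1.02 × [29.1 × ln(732/537) − 8.314 × ln(3030/596)] = -4.59 J/K.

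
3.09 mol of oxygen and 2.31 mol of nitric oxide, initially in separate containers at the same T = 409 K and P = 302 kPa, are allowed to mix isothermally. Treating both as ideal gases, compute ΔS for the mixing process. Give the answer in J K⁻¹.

ΔS_mix = 30.6 J/K

Mole fractions: x_A = 3.09/5.4 = 0.572, x_B = 0.428.
ΔS_mix = −R(n_A ln x_A + n_B ln x_B) = −8.314 × (3.09 ln 0.572 + 2.31 ln 0.428) = 30.6 J/K.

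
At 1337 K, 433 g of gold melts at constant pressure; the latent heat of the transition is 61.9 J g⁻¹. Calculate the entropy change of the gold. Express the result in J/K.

Heat absorbed by the substance: Q = mL = 433 × 61.9 = 26802.7 J.
At constant T, ΔS = Q_rev/T = 26802.7 / 1337 = 20 J/K.

ΔS = 20 J/K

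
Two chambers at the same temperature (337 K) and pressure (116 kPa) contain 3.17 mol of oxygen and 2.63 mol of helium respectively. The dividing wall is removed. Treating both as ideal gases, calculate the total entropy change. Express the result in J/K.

Mole fractions: x_A = 3.17/5.8 = 0.547, x_B = 0.453.
ΔS_mix = −R(n_A ln x_A + n_B ln x_B) = −8.314 × (3.17 ln 0.547 + 2.63 ln 0.453) = 33.2 J/K.

ΔS_mix = 33.2 J/K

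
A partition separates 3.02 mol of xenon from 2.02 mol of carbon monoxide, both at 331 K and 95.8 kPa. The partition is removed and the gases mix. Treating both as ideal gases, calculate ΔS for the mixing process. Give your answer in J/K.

ΔS_mix = 28.2 J/K

Mole fractions: x_A = 3.02/5.04 = 0.599, x_B = 0.401.
ΔS_mix = −R(n_A ln x_A + n_B ln x_B) = −8.314 × (3.02 ln 0.599 + 2.02 ln 0.401) = 28.2 J/K.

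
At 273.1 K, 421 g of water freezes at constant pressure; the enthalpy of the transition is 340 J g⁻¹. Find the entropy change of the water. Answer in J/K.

ΔS = -524 J/K

Heat released by the substance: Q = −mL = −421 × 340 = −143140 J.
At constant T, ΔS = Q_rev/T = −143140 / 273.1 = -524 J/K.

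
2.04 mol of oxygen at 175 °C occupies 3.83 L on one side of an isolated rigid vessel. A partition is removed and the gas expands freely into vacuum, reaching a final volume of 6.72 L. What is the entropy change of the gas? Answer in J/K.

ΔS_gas = 9.54 J/K

For an ideal gas in free expansion Q = 0 and W = 0, so T is unchanged.
Entropy is a state function; using a reversible isothermal path, ΔS_gas = nR ln(V₂/V₁) = 2.04 × 8.314 × ln(6.72/3.83) = 9.54 J/K.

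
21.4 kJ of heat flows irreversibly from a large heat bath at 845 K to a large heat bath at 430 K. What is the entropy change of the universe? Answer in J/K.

ΔS_total = 24.4 J/K

ΔS_hot = −Q/T_H = −21400/845 = -25.33 J/K and ΔS_cold = +Q/T_C = 21400/430 = 49.77 J/K.
ΔS_total = -25.33 + 49.77 = 24.4 J/K, positive as the second law requires.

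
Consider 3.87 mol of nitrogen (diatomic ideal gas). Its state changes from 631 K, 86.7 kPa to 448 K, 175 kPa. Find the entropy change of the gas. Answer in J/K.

ΔS = nC_p ln(T₂/T₁) − nR ln(P₂/P₁), with C_p = 7R/2 = 29.1 J mol⁻¹ K⁻¹ for a diatomic ideal gas.
ΔS = 3.87 × [29.1 × ln(448/631) − 8.314 × ln(175/86.7)] = -61.2 J/K.

ΔS = -61.2 J/K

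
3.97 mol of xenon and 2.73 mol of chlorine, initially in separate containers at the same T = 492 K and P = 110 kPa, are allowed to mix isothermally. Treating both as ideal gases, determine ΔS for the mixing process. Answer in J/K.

Mole fractions: x_A = 3.97/6.7 = 0.593, x_B = 0.407.
ΔS_mix = −R(n_A ln x_A + n_B ln x_B) = −8.314 × (3.97 ln 0.593 + 2.73 ln 0.407) = 37.7 J/K.

ΔS_mix = 37.7 J/K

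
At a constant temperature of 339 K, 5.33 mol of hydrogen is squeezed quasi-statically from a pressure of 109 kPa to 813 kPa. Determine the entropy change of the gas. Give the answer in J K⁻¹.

For an isothermal ideal gas ΔS_gas = nR ln(P₁/P₂) = 5.33 × 8.314 × ln(109/813) = -89 J/K.

ΔS_gas = -89 J/K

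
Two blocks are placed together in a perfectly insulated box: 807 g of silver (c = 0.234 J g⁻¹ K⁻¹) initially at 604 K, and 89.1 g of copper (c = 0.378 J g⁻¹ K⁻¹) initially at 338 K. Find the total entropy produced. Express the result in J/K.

ΔS_total = 4.2 J/K

Energy balance: T_f = (m₁c₁T₁ + m₂c₂T₂)/(m₁c₁ + m₂c₂) = 563.74 K.
ΔS₁ = m₁c₁ ln(T_f/T₁) = 188.838 × ln(563.74/604) = -13.03 J/K.
ΔS₂ = m₂c₂ ln(T_f/T₂) = 33.6798 × ln(563.74/338) = 17.23 J/K.
ΔS_total = -13.03 + 17.23 = 4.2 J/K.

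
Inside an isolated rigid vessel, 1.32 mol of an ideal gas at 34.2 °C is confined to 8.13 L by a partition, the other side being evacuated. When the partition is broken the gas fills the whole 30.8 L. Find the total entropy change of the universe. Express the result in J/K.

ΔS_universe = 14.6 J/K

For an ideal gas in free expansion Q = 0 and W = 0, so T is unchanged.
Entropy is a state function; using a reversible isothermal path, ΔS_gas = nR ln(V₂/V₁) = 1.32 × 8.314 × ln(30.8/8.13) = 14.6 J/K.
The insulated surroundings exchange no heat, so ΔS_surr = 0 and ΔS_universe = ΔS_gas.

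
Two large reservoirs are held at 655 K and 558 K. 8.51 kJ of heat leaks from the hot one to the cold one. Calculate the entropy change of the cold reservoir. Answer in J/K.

ΔS_cold = 15.3 J/K

The cold reservoir gains heat Q, so ΔS_cold = +Q/T_C = 8510/558 = 15.3 J/K.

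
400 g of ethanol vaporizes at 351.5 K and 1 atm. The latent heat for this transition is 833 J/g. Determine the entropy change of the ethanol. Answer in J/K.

Heat absorbed by the substance: Q = mL = 400 × 833 = 333200 J.
At constant T, ΔS = Q_rev/T = 333200 / 351.5 = 948 J/K.

ΔS = 948 J/K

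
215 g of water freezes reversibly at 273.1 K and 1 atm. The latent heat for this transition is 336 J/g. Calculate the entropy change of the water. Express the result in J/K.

Heat released by the substance: Q = −mL = −215 × 336 = −72240 J.
At constant T, ΔS = Q_rev/T = −72240 / 273.1 = -265 J/K.

ΔS = -265 J/K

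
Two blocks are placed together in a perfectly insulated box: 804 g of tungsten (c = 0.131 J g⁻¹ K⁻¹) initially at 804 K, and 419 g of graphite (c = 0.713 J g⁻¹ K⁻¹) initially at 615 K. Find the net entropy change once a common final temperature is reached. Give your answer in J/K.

Energy balance: T_f = (m₁c₁T₁ + m₂c₂T₂)/(m₁c₁ + m₂c₂) = 664.26 K.
ΔS₁ = m₁c₁ ln(T_f/T₁) = 105.324 × ln(664.26/804) = -20.11 J/K.
ΔS₂ = m₂c₂ ln(T_f/T₂) = 298.747 × ln(664.26/615) = 23.02 J/K.
ΔS_total = -20.11 + 23.02 = 2.91 J/K.

ΔS_total = 2.91 J/K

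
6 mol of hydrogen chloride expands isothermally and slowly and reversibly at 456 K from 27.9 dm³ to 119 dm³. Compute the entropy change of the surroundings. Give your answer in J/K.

For an isothermal ideal gas ΔS_gas = nR ln(V₂/V₁) = 6 × 8.314 × ln(119/27.9) = 72.4 J/K.
The process is reversible, so ΔS_surr = −ΔS_gas = -72.4 J/K and ΔS_universe = 0.

ΔS_surr = -72.4 J/K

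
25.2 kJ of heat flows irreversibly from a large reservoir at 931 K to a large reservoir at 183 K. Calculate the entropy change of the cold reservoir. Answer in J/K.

ΔS_cold = 138 J/K

The cold reservoir gains heat Q, so ΔS_cold = +Q/T_C = 25200/183 = 138 J/K.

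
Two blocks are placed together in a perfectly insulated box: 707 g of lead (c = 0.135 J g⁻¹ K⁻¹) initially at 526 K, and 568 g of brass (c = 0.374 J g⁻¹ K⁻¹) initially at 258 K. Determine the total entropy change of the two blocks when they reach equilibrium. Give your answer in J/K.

ΔS_total = 18 J/K

Energy balance: T_f = (m₁c₁T₁ + m₂c₂T₂)/(m₁c₁ + m₂c₂) = 341.08 K.
ΔS₁ = m₁c₁ ln(T_f/T₁) = 95.445 × ln(341.08/526) = -41.34 J/K.
ΔS₂ = m₂c₂ ln(T_f/T₂) = 212.432 × ln(341.08/258) = 59.3 J/K.
ΔS_total = -41.34 + 59.3 = 18 J/K.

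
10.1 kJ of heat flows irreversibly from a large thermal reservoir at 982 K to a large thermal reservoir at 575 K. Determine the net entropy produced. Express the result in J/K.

ΔS_hot = −Q/T_H = −10100/982 = -10.29 J/K and ΔS_cold = +Q/T_C = 10100/575 = 17.57 J/K.
ΔS_total = -10.29 + 17.57 = 7.28 J/K, positive as the second law requires.

ΔS_total = 7.28 J/K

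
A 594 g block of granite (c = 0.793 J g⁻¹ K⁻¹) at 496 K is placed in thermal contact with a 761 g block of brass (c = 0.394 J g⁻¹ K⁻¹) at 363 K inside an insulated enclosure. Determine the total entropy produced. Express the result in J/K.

Energy balance: T_f = (m₁c₁T₁ + m₂c₂T₂)/(m₁c₁ + m₂c₂) = 444.27 K.
ΔS₁ = m₁c₁ ln(T_f/T₁) = 471.042 × ln(444.27/496) = -51.88 J/K.
ΔS₂ = m₂c₂ ln(T_f/T₂) = 299.834 × ln(444.27/363) = 60.57 J/K.
ΔS_total = -51.88 + 60.57 = 8.69 J/K.

ΔS_total = 8.69 J/K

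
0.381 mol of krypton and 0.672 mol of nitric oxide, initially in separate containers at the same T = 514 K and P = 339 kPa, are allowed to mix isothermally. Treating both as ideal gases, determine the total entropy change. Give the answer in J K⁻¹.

Mole fractions: x_A = 0.381/1.05 = 0.362, x_B = 0.638.
ΔS_mix = −R(n_A ln x_A + n_B ln x_B) = −8.314 × (0.381 ln 0.362 + 0.672 ln 0.638) = 5.73 J/K.

ΔS_mix = 5.73 J/K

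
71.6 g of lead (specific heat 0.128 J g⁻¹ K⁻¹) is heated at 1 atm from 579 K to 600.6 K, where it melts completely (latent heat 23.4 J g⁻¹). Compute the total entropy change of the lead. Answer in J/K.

ΔS = 3.13 J/K

Warming step: ΔS₁ = m c ln(T_tr/T_i) = 71.6 × 0.128 × ln(600.6/579) = 0.3357 J/K.
Phase change: ΔS₂ = +mL/T_tr = 71.6 × 23.4 / 600.6 = 2.79 J/K.
ΔS_total = (0.3357) + (2.79) = 3.13 J/K.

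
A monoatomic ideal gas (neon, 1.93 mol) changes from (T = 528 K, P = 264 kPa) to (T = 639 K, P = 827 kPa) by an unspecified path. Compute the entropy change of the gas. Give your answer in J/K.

ΔS = nC_p ln(T₂/T₁) − nR ln(P₂/P₁), with C_p = 5R/2 = 20.79 J mol⁻¹ K⁻¹ for a monoatomic ideal gas.
ΔS = 1.93 × [20.79 × ln(639/528) − 8.314 × ln(827/264)] = -10.7 J/K.

ΔS = -10.7 J/K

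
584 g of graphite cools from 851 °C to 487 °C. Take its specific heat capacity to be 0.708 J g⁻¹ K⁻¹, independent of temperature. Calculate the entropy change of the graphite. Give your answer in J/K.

ΔS = -162 J/K

In kelvin: T₁ = 1124.15 K, T₂ = 760.15 K. ΔS = ∫dQ_rev/T = m c ln(T₂/T₁) = 584 × 0.708 × ln(760.15/1124.15) = -162 J/K.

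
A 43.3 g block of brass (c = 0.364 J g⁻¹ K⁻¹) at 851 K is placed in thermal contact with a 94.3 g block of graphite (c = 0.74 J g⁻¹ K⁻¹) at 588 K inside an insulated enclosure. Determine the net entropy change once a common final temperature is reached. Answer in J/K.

ΔS_total = 0.948 J/K

Energy balance: T_f = (m₁c₁T₁ + m₂c₂T₂)/(m₁c₁ + m₂c₂) = 636.46 K.
ΔS₁ = m₁c₁ ln(T_f/T₁) = 15.7612 × ln(636.46/851) = -4.5785 J/K.
ΔS₂ = m₂c₂ ln(T_f/T₂) = 69.782 × ln(636.46/588) = 5.5261 J/K.
ΔS_total = -4.5785 + 5.5261 = 0.948 J/K.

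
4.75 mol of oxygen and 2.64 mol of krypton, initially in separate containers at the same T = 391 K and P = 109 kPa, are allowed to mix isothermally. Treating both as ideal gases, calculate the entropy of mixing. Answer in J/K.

Mole fractions: x_A = 4.75/7.39 = 0.643, x_B = 0.357.
ΔS_mix = −R(n_A ln x_A + n_B ln x_B) = −8.314 × (4.75 ln 0.643 + 2.64 ln 0.357) = 40 J/K.

ΔS_mix = 40 J/K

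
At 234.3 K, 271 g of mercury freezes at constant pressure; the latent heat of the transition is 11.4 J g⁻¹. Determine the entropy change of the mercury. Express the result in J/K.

Heat released by the substance: Q = −mL = −271 × 11.4 = −3089.4 J.
At constant T, ΔS = Q_rev/T = −3089.4 / 234.3 = -13.2 J/K.

ΔS = -13.2 J/K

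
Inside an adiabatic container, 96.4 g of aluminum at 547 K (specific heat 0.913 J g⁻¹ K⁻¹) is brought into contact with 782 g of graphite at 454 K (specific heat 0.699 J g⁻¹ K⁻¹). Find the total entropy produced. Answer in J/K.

ΔS_total = 1.38 J/K

Energy balance: T_f = (m₁c₁T₁ + m₂c₂T₂)/(m₁c₁ + m₂c₂) = 466.9 K.
ΔS₁ = m₁c₁ ln(T_f/T₁) = 88.0132 × ln(466.9/547) = -13.936 J/K.
ΔS₂ = m₂c₂ ln(T_f/T₂) = 546.618 × ln(466.9/454) = 15.312 J/K.
ΔS_total = -13.936 + 15.312 = 1.38 J/K.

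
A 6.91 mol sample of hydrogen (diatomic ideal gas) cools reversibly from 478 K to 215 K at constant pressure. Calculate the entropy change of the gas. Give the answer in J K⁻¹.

ΔS = -161 J/K

At constant pressure, ΔS = nC_p ln(T₂/T₁) with C_p = 7R/2 = 29.1 J mol⁻¹ K⁻¹.
ΔS = 6.91 × 29.1 × ln(215/478) = -161 J/K.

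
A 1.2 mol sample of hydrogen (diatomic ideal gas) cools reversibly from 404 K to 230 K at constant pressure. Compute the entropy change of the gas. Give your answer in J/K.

ΔS = -19.7 J/K

At constant pressure, ΔS = nC_p ln(T₂/T₁) with C_p = 7R/2 = 29.1 J mol⁻¹ K⁻¹.
ΔS = 1.2 × 29.1 × ln(230/404) = -19.7 J/K.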